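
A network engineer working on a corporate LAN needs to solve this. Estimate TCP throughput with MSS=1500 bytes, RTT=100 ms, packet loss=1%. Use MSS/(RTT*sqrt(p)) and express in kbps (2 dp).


Given: MSS = 1500 bytes, RTT = 100 ms, loss = 1%
RTT in seconds = 100 / 1000 = 0.1
Loss rate = 1% = 0.01
sqrt(loss) = sqrt(0.01) = 0.1
Throughput (bytes/s) = 1500 / (0.1 * 0.1) = 150000.0000
Throughput (kbps) = 150000.0000 * 8 / 1000 = 1200.000000 -> 1200.00 kbps (2 dp)

1200.00


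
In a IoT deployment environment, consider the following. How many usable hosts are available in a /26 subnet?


Given: subnet mask /26
Host bits = 32 - 26 = 6
Total addresses = 2^6 = 64
Usable hosts = 64 - 2 (network + broadcast) = 62

62


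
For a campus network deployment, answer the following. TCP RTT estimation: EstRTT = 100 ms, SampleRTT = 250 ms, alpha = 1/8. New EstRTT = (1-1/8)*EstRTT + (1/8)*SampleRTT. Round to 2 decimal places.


Given: EstRTT = 100 ms, SampleRTT = 250 ms, alpha = 1/8
New EstRTT = (1 - alpha) * EstRTT + alpha * SampleRTT
(7/8) * 100 = 87.5
(1/8) * 250 = 31.25
New EstRTT = 87.5 + 31.25 = 118.75 ms -> 118.75 ms (2 dp)

118.75


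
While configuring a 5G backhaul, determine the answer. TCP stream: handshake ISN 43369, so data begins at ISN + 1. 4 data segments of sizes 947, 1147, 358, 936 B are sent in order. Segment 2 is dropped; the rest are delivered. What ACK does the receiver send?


SYN uses sequence number 43369; first data byte = ISN + 1 = 43370.
Segment 1: SEQ = 43370, len = 947 B, covers [43370, 44316]
Segment 2: SEQ = 44317, len = 1147 B, covers [44317, 45463] [LOST]
Segment 3: SEQ = 45464, len = 358 B, covers [45464, 45821]
Segment 4: SEQ = 45822, len = 936 B, covers [45822, 46757]
In-order data received: bytes [43370, 44316] (segments 1..1).
Segment 2 missing -> gap begins at byte 44317; later segments buffered out of order.
Cumulative ACK = next expected in-order byte = 43370 + 947 = 44317

44317


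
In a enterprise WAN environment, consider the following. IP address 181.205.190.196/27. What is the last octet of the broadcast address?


Given: IP = 181.205.190.196, prefix = /27
Host bits = 32 - 27 = 5
Network last octet = 196 AND mask = 192
Host part size = 2^5 - 1 = 31
Broadcast last octet = 192 OR 31 = 223

223


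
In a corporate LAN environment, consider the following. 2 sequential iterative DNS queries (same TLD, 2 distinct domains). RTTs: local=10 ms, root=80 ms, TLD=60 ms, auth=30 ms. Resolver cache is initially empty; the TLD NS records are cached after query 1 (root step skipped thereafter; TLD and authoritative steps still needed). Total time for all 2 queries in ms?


Lookup 1 (cold cache): local + root + TLD + auth = 10 + 80 + 60 + 30 = 180 ms
Lookups 2..2 (TLD NS cached -> skip root; new domain -> still ask TLD and auth): local + TLD + auth = 10 + 60 + 30 = 100 ms each
Remaining 1 lookups: 1 * 100 = 100 ms
Total = 180 + 100 = 280 ms

280


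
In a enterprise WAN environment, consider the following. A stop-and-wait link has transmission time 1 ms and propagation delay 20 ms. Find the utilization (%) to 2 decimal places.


Given: Ttrans = 1 ms, Tprop = 20 ms
RTT = 2 * Tprop = 2 * 20 = 40 ms
U = Ttrans / (Ttrans + RTT)
U = 1 / (1 + 40)
U = 1 / 41 = 0.02439
U% = 2.44%

2.44


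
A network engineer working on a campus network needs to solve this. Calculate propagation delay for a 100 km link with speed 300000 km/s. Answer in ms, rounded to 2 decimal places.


Given: distance = 100 km, speed = 300000 km/s
Delay = distance / speed = 100 / 300000 seconds
Delay in ms = 100 * 1000 / 300000
Delay = 0.3333 ms
Rounded to 2 dp = 0.33 ms

0.33


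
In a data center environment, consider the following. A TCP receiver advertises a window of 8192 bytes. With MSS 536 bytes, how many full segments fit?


Given: RWND = 8192 bytes, MSS = 536 bytes
Full segments = floor(RWND / MSS)
Full segments = floor(8192 / 536)
Full segments = floor(15.2836) = 15

15


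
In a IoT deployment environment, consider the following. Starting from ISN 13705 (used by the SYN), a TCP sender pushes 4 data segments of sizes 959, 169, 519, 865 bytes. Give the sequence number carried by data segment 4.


The SYN occupies sequence number ISN = 13705, so the first data byte is ISN + 1 = 13706.
SEQ of data segment i = (ISN + 1) + sum of payload sizes of segments 1..i-1.
Segment 1: SEQ = 13706, payload = 959 bytes
Segment 2: SEQ = 14665, payload = 169 bytes
Segment 3: SEQ = 14834, payload = 519 bytes
Segment 4: SEQ = 15353, payload = 865 bytes
SEQ of segment 4 = 13706 + 959 + 169 + 519 = 15353

15353


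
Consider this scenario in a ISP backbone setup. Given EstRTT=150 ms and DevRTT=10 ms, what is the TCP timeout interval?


Given: EstRTT = 150 ms, DevRTT = 10 ms
Timeout = EstRTT + 4 * DevRTT
4 * DevRTT = 4 * 10 = 40
Timeout = 150 + 40 = 190 ms

190


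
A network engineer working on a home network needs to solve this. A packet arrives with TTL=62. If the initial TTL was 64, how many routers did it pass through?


Given: initial TTL = 64, received TTL = 62
Hops = initial TTL - received TTL
Hops = 64 - 62 = 2

2


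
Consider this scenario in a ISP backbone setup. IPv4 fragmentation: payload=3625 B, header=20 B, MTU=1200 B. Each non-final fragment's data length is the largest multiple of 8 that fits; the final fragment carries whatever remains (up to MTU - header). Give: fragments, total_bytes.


Max data per non-final fragment = floor((MTU - header)/8)*8 = floor((1200 - 20)/8)*8 = floor(1180/8)*8 = 1176 B
Final fragment needs no 8-byte alignment: it can carry up to MTU - header = 1180 B
Non-final fragments needed = ceil((payload - 1180) / 1176) = ceil(2445/1176) = ceil(2.0791) = 3
Number of fragments = 3 + 1 = 4
Fragment sizes (data): 3 * 1176 B + 97 B (last, 97 <= 1180 OK)
Total bytes sent = payload + n_frags * header = 3625 + 4*20 = 3625 + 80 = 3705 B

4, 3705


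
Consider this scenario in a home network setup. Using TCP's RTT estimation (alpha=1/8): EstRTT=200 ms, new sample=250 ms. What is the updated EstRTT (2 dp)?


Given: EstRTT = 200 ms, SampleRTT = 250 ms, alpha = 1/8
New EstRTT = (1 - alpha) * EstRTT + alpha * SampleRTT
(7/8) * 200 = 175
(1/8) * 250 = 31.25
New EstRTT = 175 + 31.25 = 206.25 ms -> 206.25 ms (2 dp)

206.25


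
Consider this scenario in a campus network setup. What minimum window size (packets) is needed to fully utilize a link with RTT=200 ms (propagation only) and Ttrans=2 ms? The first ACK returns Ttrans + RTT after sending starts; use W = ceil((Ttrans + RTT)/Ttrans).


Given: Ttrans = 2 ms, RTT = 200 ms (= 2 * Tprop, Tprop = 100 ms)
Time until first ACK returns = Ttrans + RTT = 2 + 200 = 202 ms
Need W * Ttrans >= Ttrans + RTT  ->  W >= (Ttrans + RTT) / Ttrans
(Ttrans + RTT) / Ttrans = 202 / 2 = 101
W_min = ceil(101) = 101

101


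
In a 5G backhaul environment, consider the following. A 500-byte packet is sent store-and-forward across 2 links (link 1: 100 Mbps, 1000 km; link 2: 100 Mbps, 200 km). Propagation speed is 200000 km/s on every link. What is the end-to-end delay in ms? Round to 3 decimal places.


Packet = 500 bytes = 4000 bits. Store-and-forward: sum (t_trans + t_prop) per link.
Link 1: t_trans = 4000/(100*10^6) s = 0.0400 ms; t_prop = 1000/200000 s = 5.0000 ms; subtotal = 5.0400 ms
Link 2: t_trans = 4000/(100*10^6) s = 0.0400 ms; t_prop = 200/200000 s = 1.0000 ms; subtotal = 1.0400 ms
End-to-end = 5.0400 + 1.0400 = 6.0800 ms -> 6.080 ms (3 dp)

6.080


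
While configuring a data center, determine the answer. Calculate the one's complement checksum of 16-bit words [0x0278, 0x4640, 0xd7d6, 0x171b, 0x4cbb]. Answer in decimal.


Given words: [0x0278, 0x4640, 0xd7d6, 0x171b, 0x4cbb]
Step 1: Sum all words
Raw sum = 632 + 17984 + 55254 + 5915 + 19643 = 99428
Step 2: Fold carry: (33892 + 1) = 33893
One's complement = ~33893 & 0xFFFF = 31642

31642


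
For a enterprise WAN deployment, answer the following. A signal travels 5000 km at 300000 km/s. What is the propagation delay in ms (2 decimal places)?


Given: distance = 5000 km, speed = 300000 km/s
Delay = distance / speed = 5000 / 300000 seconds
Delay in ms = 5000 * 1000 / 300000
Delay = 16.6667 ms
Rounded to 2 dp = 16.67 ms

16.67


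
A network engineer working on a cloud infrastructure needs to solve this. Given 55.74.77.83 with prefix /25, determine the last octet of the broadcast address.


Given: IP = 55.74.77.83, prefix = /25
Host bits = 32 - 25 = 7
Network last octet = 83 AND mask = 0
Host part size = 2^7 - 1 = 127
Broadcast last octet = 0 OR 127 = 127

127


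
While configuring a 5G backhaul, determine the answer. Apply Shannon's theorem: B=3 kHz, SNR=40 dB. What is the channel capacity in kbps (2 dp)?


Given: B = 3 kHz, SNR = 40 dB
SNR linear = 10^(40/10) = 10000
1 + SNR = 10001
log2(10001) = 13.2878566418
C = 3 * 1000 * 13.2878566418 = 39863.5699 bps
C = 39.863570 kbps -> 39.86 kbps (2 dp)

39.86


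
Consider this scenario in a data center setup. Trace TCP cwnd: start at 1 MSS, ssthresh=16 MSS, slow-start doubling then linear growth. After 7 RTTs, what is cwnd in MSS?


RTT 0: cwnd = 1 MSS (initial)
RTT 1: cwnd = 2 MSS (slow start, doubled)
RTT 2: cwnd = 4 MSS (slow start, doubled)
RTT 3: cwnd = 8 MSS (slow start, doubled)
RTT 4: cwnd = 16 MSS (slow start, doubled)
RTT 5: cwnd = 17 MSS (congestion avoidance, +1)
RTT 6: cwnd = 18 MSS (congestion avoidance, +1)
RTT 7: cwnd = 19 MSS (congestion avoidance, +1)

19


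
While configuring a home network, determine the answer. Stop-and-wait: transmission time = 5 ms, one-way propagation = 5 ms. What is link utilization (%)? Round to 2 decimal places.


Given: Ttrans = 5 ms, Tprop = 5 ms
RTT = 2 * Tprop = 2 * 5 = 10 ms
U = Ttrans / (Ttrans + RTT)
U = 5 / (5 + 10)
U = 5 / 15 = 0.333333
U% = 33.33%

33.33


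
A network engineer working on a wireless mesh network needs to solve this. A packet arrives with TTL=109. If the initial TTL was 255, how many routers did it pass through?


Given: initial TTL = 255, received TTL = 109
Hops = initial TTL - received TTL
Hops = 255 - 109 = 146

146


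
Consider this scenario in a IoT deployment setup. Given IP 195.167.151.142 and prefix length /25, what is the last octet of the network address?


Given: IP = 195.167.151.142, prefix = /25
Subnet mask = 255.255.255.128
Last octet of IP: 142
Last octet of mask: 128
Network last octet = 142 AND 128 = 128

128


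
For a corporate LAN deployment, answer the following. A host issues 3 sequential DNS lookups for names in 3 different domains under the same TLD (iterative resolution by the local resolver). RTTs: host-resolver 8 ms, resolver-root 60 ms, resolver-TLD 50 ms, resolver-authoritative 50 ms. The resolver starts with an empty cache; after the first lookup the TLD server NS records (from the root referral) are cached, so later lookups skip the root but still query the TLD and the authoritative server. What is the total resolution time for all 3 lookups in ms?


Lookup 1 (cold cache): local + root + TLD + auth = 8 + 60 + 50 + 50 = 168 ms
Lookups 2..3 (TLD NS cached -> skip root; new domain -> still ask TLD and auth): local + TLD + auth = 8 + 50 + 50 = 108 ms each
Remaining 2 lookups: 2 * 108 = 216 ms
Total = 168 + 216 = 384 ms

384


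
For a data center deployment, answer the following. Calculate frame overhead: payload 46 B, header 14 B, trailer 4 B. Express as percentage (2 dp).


Given: payload = 46 B, header = 14 B, trailer = 4 B
Overhead bytes = header + trailer = 14 + 4 = 18
Total frame = payload + overhead = 46 + 18 = 64
Overhead % = 18 / 64 * 100 = 28.1250% -> 28.13% (2 dp)

28.13


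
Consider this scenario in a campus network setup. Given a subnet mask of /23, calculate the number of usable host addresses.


Given: subnet mask /23
Host bits = 32 - 23 = 9
Total addresses = 2^9 = 512
Usable hosts = 512 - 2 (network + broadcast) = 510

510


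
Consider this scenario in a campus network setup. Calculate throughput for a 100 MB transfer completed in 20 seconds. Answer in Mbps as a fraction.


Given: file = 100 MB, time = 20 s
File in Mb = 100 * 8 = 800 Mb
Throughput = 800 / 20 Mbps
Throughput = 40 Mbps

40


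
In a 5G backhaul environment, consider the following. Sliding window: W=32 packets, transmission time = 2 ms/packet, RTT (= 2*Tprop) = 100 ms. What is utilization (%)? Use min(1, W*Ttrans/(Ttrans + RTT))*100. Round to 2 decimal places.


Given: W = 32, Ttrans = 2 ms, RTT = 100 ms (= 2 * Tprop, Tprop = 50 ms)
Cycle time = Ttrans + RTT = 2 + 100 = 102 ms (first packet sent until its ACK returns)
W * Ttrans = 32 * 2 = 64 ms of sending per cycle
W * Ttrans / (Ttrans + RTT) = 64 / 102 = 0.627451
U = min(1, 0.627451) = 0.627451
U% = 62.75%

62.75


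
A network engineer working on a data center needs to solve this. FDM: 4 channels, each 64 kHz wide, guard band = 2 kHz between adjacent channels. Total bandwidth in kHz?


Given: 4 channels, 64 kHz each, guard = 2 kHz
Channel bandwidth = 4 * 64 = 256 kHz
Guard bands = 3 gaps * 2 kHz = 6 kHz
Total = 256 + 6 = 262 kHz

262


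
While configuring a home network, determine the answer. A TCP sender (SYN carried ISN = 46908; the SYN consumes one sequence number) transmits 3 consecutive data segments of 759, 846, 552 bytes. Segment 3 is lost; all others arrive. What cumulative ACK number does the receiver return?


SYN uses sequence number 46908; first data byte = ISN + 1 = 46909.
Segment 1: SEQ = 46909, len = 759 B, covers [46909, 47667]
Segment 2: SEQ = 47668, len = 846 B, covers [47668, 48513]
Segment 3: SEQ = 48514, len = 552 B, covers [48514, 49065] [LOST]
In-order data received: bytes [46909, 48513] (segments 1..2).
Segment 3 missing -> gap begins at byte 48514.
Cumulative ACK = next expected in-order byte = 46909 + 759 + 846 = 48514

48514


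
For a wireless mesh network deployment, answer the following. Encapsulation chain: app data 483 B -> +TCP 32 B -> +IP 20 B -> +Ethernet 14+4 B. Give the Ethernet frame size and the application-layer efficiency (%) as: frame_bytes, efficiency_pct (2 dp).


TCP segment = 483 + 32 = 515 B
IP packet = 515 + 20 = 535 B
Ethernet frame = 535 + 14 + 4 = 553 B
Efficiency = app / frame = 483 / 553 = 0.873418 = 87.3418% -> 87.34% (2 dp)

553, 87.34


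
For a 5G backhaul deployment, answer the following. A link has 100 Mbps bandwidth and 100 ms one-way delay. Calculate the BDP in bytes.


Given: bandwidth = 100 Mbps, delay = 100 ms
BDP in bits = 100 * 10^6 * 100 / 1000
BDP in bits = 10000000
BDP in bytes = 10000000 / 8 = 1250000

1250000


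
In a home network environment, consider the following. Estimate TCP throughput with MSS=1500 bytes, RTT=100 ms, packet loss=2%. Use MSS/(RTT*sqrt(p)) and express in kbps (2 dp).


Given: MSS = 1500 bytes, RTT = 100 ms, loss = 2%
RTT in seconds = 100 / 1000 = 0.1
Loss rate = 2% = 0.02
sqrt(loss) = sqrt(0.02) = 0.141421356237
Throughput (bytes/s) = 1500 / (0.1 * 0.141421356237) = 106066.0172
Throughput (kbps) = 106066.0172 * 8 / 1000 = 848.528137 -> 848.53 kbps (2 dp)

848.53


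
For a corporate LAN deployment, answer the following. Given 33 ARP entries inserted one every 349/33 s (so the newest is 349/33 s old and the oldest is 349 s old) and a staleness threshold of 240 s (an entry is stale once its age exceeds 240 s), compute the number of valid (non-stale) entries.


Ages are k * 349/33 s for k = 1..33 (spacing = 10.5758 s).
Entry k is valid iff k * 349/33 <= 240 iff k <= 33 * 240 / 349 = 22.6934
n_valid = floor(22.6934) = 22
(n_stale = 33 - 22 = 11)

22


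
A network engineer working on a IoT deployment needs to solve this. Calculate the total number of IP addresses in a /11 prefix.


Given: CIDR prefix /11
Host bits = 32 - 11 = 21
Total addresses = 2^21 = 2097152

2097152


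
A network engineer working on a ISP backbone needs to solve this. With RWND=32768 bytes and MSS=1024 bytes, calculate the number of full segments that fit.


Given: RWND = 32768 bytes, MSS = 1024 bytes
Full segments = floor(RWND / MSS)
Full segments = floor(32768 / 1024)
Full segments = floor(32.0) = 32

32


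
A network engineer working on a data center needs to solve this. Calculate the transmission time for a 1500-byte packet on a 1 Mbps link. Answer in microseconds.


Given: packet = 1500 bytes, bandwidth = 1 Mbps
Packet in bits = 1500 * 8 = 12000 bits
Bandwidth = 1 * 10^6 = 1000000 bps
Time = 12000 / 1000000 seconds
Time in us = 12000 * 10^6 / 1000000 = 12000

12000


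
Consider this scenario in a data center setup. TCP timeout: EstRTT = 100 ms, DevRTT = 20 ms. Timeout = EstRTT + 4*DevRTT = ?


Given: EstRTT = 100 ms, DevRTT = 20 ms
Timeout = EstRTT + 4 * DevRTT
4 * DevRTT = 4 * 20 = 80
Timeout = 100 + 80 = 180 ms

180


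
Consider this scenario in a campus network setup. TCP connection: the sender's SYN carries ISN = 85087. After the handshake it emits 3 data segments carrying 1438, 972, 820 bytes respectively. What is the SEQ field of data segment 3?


The SYN occupies sequence number ISN = 85087, so the first data byte is ISN + 1 = 85088.
SEQ of data segment i = (ISN + 1) + sum of payload sizes of segments 1..i-1.
Segment 1: SEQ = 85088, payload = 1438 bytes
Segment 2: SEQ = 86526, payload = 972 bytes
Segment 3: SEQ = 87498, payload = 820 bytes
SEQ of segment 3 = 85088 + 1438 + 972 = 87498

87498


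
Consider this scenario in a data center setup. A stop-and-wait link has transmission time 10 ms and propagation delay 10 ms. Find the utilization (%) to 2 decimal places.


Given: Ttrans = 10 ms, Tprop = 10 ms
RTT = 2 * Tprop = 2 * 10 = 20 ms
U = Ttrans / (Ttrans + RTT)
U = 10 / (10 + 20)
U = 10 / 30 = 0.333333
U% = 33.33%

33.33


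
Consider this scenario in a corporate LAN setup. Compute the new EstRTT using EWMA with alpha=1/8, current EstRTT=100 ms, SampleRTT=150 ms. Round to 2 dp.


Given: EstRTT = 100 ms, SampleRTT = 150 ms, alpha = 1/8
New EstRTT = (1 - alpha) * EstRTT + alpha * SampleRTT
(7/8) * 100 = 87.5
(1/8) * 150 = 18.75
New EstRTT = 87.5 + 18.75 = 106.25 ms -> 106.25 ms (2 dp)

106.25


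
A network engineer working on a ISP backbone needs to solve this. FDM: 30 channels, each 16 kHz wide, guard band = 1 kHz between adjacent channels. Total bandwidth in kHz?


Given: 30 channels, 16 kHz each, guard = 1 kHz
Channel bandwidth = 30 * 16 = 480 kHz
Guard bands = 29 gaps * 1 kHz = 29 kHz
Total = 480 + 29 = 509 kHz

509


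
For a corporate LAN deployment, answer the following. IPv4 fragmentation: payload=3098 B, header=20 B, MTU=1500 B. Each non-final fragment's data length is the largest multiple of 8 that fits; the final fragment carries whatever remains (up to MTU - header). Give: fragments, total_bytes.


Max data per non-final fragment = floor((MTU - header)/8)*8 = floor((1500 - 20)/8)*8 = floor(1480/8)*8 = 1480 B
Final fragment needs no 8-byte alignment: it can carry up to MTU - header = 1480 B
Non-final fragments needed = ceil((payload - 1480) / 1480) = ceil(1618/1480) = ceil(1.0932) = 2
Number of fragments = 2 + 1 = 3
Fragment sizes (data): 2 * 1480 B + 138 B (last, 138 <= 1480 OK)
Total bytes sent = payload + n_frags * header = 3098 + 3*20 = 3098 + 60 = 3158 B

3, 3158


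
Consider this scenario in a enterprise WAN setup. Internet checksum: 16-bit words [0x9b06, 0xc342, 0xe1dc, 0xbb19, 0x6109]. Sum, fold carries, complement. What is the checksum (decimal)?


Given words: [0x9b06, 0xc342, 0xe1dc, 0xbb19, 0x6109]
Step 1: Sum all words
Raw sum = 39686 + 49986 + 57820 + 47897 + 24841 = 220230
Step 2: Fold carry: (23622 + 3) = 23625
One's complement = ~23625 & 0xFFFF = 41910

41910


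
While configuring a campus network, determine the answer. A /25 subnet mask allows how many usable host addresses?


Given: subnet mask /25
Host bits = 32 - 25 = 7
Total addresses = 2^7 = 128
Usable hosts = 128 - 2 (network + broadcast) = 126

126


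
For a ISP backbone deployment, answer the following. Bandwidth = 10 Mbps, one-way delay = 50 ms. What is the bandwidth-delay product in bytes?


Given: bandwidth = 10 Mbps, delay = 50 ms
BDP in bits = 10 * 10^6 * 50 / 1000
BDP in bits = 500000
BDP in bytes = 500000 / 8 = 62500

62500


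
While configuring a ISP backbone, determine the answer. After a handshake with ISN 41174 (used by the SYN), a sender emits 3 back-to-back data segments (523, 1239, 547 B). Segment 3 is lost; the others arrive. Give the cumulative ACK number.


SYN uses sequence number 41174; first data byte = ISN + 1 = 41175.
Segment 1: SEQ = 41175, len = 523 B, covers [41175, 41697]
Segment 2: SEQ = 41698, len = 1239 B, covers [41698, 42936]
Segment 3: SEQ = 42937, len = 547 B, covers [42937, 43483] [LOST]
In-order data received: bytes [41175, 42936] (segments 1..2).
Segment 3 missing -> gap begins at byte 42937.
Cumulative ACK = next expected in-order byte = 41175 + 523 + 1239 = 42937

42937


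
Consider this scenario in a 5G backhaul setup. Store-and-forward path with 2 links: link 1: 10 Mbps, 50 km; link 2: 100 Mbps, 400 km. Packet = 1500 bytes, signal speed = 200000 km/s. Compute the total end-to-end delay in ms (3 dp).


Packet = 1500 bytes = 12000 bits. Store-and-forward: sum (t_trans + t_prop) per link.
Link 1: t_trans = 12000/(10*10^6) s = 1.2000 ms; t_prop = 50/200000 s = 0.2500 ms; subtotal = 1.4500 ms
Link 2: t_trans = 12000/(100*10^6) s = 0.1200 ms; t_prop = 400/200000 s = 2.0000 ms; subtotal = 2.1200 ms
End-to-end = 1.4500 + 2.1200 = 3.5700 ms -> 3.570 ms (3 dp)

3.570


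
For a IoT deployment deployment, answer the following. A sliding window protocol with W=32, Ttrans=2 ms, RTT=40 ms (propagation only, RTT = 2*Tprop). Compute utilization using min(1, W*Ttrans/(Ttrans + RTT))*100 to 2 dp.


Given: W = 32, Ttrans = 2 ms, RTT = 40 ms (= 2 * Tprop, Tprop = 20 ms)
Cycle time = Ttrans + RTT = 2 + 40 = 42 ms (first packet sent until its ACK returns)
W * Ttrans = 32 * 2 = 64 ms of sending per cycle
W * Ttrans / (Ttrans + RTT) = 64 / 42 = 1.523810
U = min(1, 1.523810) = 1.000000
U% = 100.00%

100.00


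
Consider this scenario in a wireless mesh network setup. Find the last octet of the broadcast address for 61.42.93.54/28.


Given: IP = 61.42.93.54, prefix = /28
Host bits = 32 - 28 = 4
Network last octet = 54 AND mask = 48
Host part size = 2^4 - 1 = 15
Broadcast last octet = 48 OR 15 = 63

63


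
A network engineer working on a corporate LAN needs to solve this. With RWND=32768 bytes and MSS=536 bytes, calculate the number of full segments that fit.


Given: RWND = 32768 bytes, MSS = 536 bytes
Full segments = floor(RWND / MSS)
Full segments = floor(32768 / 536)
Full segments = floor(61.1343) = 61

61


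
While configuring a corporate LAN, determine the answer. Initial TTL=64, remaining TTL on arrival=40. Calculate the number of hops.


Given: initial TTL = 64, received TTL = 40
Hops = initial TTL - received TTL
Hops = 64 - 40 = 24

24


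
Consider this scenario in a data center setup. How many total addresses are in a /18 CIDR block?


Given: CIDR prefix /18
Host bits = 32 - 18 = 14
Total addresses = 2^14 = 16384

16384


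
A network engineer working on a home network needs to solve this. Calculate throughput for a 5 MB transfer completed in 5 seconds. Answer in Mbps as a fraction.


Given: file = 5 MB, time = 5 s
File in Mb = 5 * 8 = 40 Mb
Throughput = 40 / 5 Mbps
Throughput = 8 Mbps

8


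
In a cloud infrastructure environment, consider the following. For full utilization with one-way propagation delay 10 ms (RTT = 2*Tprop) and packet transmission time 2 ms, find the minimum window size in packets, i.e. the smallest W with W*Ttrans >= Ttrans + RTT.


Given: Ttrans = 2 ms, RTT = 20 ms (= 2 * Tprop, Tprop = 10 ms)
Time until first ACK returns = Ttrans + RTT = 2 + 20 = 22 ms
Need W * Ttrans >= Ttrans + RTT  ->  W >= (Ttrans + RTT) / Ttrans
(Ttrans + RTT) / Ttrans = 22 / 2 = 11
W_min = ceil(11) = 11

11


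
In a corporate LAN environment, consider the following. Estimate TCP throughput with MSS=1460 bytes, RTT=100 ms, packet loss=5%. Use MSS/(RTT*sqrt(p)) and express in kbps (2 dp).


Given: MSS = 1460 bytes, RTT = 100 ms, loss = 5%
RTT in seconds = 100 / 1000 = 0.1
Loss rate = 5% = 0.05
sqrt(loss) = sqrt(0.05) = 0.223606797750
Throughput (bytes/s) = 1460 / (0.1 * 0.223606797750) = 65293.1849
Throughput (kbps) = 65293.1849 * 8 / 1000 = 522.345480 -> 522.35 kbps (2 dp)

522.35


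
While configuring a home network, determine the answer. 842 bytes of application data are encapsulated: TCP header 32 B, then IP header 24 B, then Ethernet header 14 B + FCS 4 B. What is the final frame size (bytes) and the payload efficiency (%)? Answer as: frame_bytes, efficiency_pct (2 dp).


TCP segment = 842 + 32 = 874 B
IP packet = 874 + 24 = 898 B
Ethernet frame = 898 + 14 + 4 = 916 B
Efficiency = app / frame = 842 / 916 = 0.919214 = 91.9214% -> 91.92% (2 dp)

916, 91.92


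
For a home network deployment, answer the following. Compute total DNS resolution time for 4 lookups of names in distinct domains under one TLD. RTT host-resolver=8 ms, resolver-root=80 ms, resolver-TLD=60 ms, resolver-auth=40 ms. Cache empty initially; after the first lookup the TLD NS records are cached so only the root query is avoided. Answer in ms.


Lookup 1 (cold cache): local + root + TLD + auth = 8 + 80 + 60 + 40 = 188 ms
Lookups 2..4 (TLD NS cached -> skip root; new domain -> still ask TLD and auth): local + TLD + auth = 8 + 60 + 40 = 108 ms each
Remaining 3 lookups: 3 * 108 = 324 ms
Total = 188 + 324 = 512 ms

512


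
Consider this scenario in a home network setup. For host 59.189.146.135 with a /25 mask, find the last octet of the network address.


Given: IP = 59.189.146.135, prefix = /25
Subnet mask = 255.255.255.128
Last octet of IP: 135
Last octet of mask: 128
Network last octet = 135 AND 128 = 128

128


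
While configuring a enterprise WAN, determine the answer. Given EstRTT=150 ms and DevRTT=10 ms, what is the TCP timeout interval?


Given: EstRTT = 150 ms, DevRTT = 10 ms
Timeout = EstRTT + 4 * DevRTT
4 * DevRTT = 4 * 10 = 40
Timeout = 150 + 40 = 190 ms

190


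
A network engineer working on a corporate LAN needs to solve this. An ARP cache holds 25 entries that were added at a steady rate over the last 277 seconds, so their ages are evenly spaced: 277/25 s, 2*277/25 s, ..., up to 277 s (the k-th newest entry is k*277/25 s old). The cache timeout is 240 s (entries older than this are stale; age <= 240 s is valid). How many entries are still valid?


Ages are k * 277/25 s for k = 1..25 (spacing = 11.0800 s).
Entry k is valid iff k * 277/25 <= 240 iff k <= 25 * 240 / 277 = 21.6606
n_valid = floor(21.6606) = 21
(n_stale = 25 - 21 = 4)

21


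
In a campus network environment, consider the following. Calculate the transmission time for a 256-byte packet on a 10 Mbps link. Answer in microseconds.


Given: packet = 256 bytes, bandwidth = 10 Mbps
Packet in bits = 256 * 8 = 2048 bits
Bandwidth = 10 * 10^6 = 10000000 bps
Time = 2048 / 10000000 seconds
Time in us = 2048 * 10^6 / 10000000 = 204.8

204.8


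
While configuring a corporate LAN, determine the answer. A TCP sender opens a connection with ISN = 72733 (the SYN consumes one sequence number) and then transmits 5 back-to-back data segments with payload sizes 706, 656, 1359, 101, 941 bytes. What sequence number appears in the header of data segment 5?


The SYN occupies sequence number ISN = 72733, so the first data byte is ISN + 1 = 72734.
SEQ of data segment i = (ISN + 1) + sum of payload sizes of segments 1..i-1.
Segment 1: SEQ = 72734, payload = 706 bytes
Segment 2: SEQ = 73440, payload = 656 bytes
Segment 3: SEQ = 74096, payload = 1359 bytes
Segment 4: SEQ = 75455, payload = 101 bytes
Segment 5: SEQ = 75556, payload = 941 bytes
SEQ of segment 5 = 72734 + 706 + 656 + 1359 + 101 = 75556

75556


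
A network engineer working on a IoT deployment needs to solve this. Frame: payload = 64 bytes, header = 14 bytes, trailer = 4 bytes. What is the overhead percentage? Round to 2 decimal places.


Given: payload = 64 B, header = 14 B, trailer = 4 B
Overhead bytes = header + trailer = 14 + 4 = 18
Total frame = payload + overhead = 64 + 18 = 82
Overhead % = 18 / 82 * 100 = 21.9512% -> 21.95% (2 dp)

21.95


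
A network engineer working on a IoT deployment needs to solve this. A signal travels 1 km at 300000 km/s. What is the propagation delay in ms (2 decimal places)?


Given: distance = 1 km, speed = 300000 km/s
Delay = distance / speed = 1 / 300000 seconds
Delay in ms = 1 * 1000 / 300000
Delay = 0.0033 ms
Rounded to 2 dp = 0.00 ms

0.00


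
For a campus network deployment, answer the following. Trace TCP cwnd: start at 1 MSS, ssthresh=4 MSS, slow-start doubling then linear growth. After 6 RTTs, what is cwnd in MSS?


RTT 0: cwnd = 1 MSS (initial)
RTT 1: cwnd = 2 MSS (slow start, doubled)
RTT 2: cwnd = 4 MSS (slow start, doubled)
RTT 3: cwnd = 5 MSS (congestion avoidance, +1)
RTT 4: cwnd = 6 MSS (congestion avoidance, +1)
RTT 5: cwnd = 7 MSS (congestion avoidance, +1)
RTT 6: cwnd = 8 MSS (congestion avoidance, +1)

8


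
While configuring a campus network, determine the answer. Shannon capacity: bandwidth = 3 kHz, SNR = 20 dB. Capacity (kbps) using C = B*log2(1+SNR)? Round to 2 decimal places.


Given: B = 3 kHz, SNR = 20 dB
SNR linear = 10^(20/10) = 100
1 + SNR = 101
log2(101) = 6.6582114828
C = 3 * 1000 * 6.6582114828 = 19974.6344 bps
C = 19.974634 kbps -> 19.97 kbps (2 dp)

19.97


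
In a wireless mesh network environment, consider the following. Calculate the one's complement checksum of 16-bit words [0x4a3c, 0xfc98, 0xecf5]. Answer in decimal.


Given words: [0x4a3c, 0xfc98, 0xecf5]
Step 1: Sum all words
Raw sum = 19004 + 64664 + 60661 = 144329
Step 2: Fold carry: (13257 + 2) = 13259
One's complement = ~13259 & 0xFFFF = 52276

52276


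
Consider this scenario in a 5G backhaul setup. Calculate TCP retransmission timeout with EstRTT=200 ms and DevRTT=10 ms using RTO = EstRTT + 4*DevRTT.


Given: EstRTT = 200 ms, DevRTT = 10 ms
Timeout = EstRTT + 4 * DevRTT
4 * DevRTT = 4 * 10 = 40
Timeout = 200 + 40 = 240 ms

240


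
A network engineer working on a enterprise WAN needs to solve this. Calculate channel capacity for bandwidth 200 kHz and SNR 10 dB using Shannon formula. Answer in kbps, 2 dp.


Given: B = 200 kHz, SNR = 10 dB
SNR linear = 10^(10/10) = 10
1 + SNR = 11
log2(11) = 3.4594316186
C = 200 * 1000 * 3.4594316186 = 691886.3237 bps
C = 691.886324 kbps -> 691.89 kbps (2 dp)

691.89


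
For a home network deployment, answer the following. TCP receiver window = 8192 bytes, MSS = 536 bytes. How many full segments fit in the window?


Given: RWND = 8192 bytes, MSS = 536 bytes
Full segments = floor(RWND / MSS)
Full segments = floor(8192 / 536)
Full segments = floor(15.2836) = 15

15


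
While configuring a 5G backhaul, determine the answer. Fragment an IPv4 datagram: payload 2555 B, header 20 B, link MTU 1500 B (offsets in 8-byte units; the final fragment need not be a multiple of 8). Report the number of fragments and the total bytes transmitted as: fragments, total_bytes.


Max data per non-final fragment = floor((MTU - header)/8)*8 = floor((1500 - 20)/8)*8 = floor(1480/8)*8 = 1480 B
Final fragment needs no 8-byte alignment: it can carry up to MTU - header = 1480 B
Non-final fragments needed = ceil((payload - 1480) / 1480) = ceil(1075/1480) = ceil(0.7264) = 1
Number of fragments = 1 + 1 = 2
Fragment sizes (data): 1 * 1480 B + 1075 B (last, 1075 <= 1480 OK)
Total bytes sent = payload + n_frags * header = 2555 + 2*20 = 2555 + 40 = 2595 B

2, 2595


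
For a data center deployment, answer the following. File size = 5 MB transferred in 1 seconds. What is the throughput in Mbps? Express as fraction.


Given: file = 5 MB, time = 1 s
File in Mb = 5 * 8 = 40 Mb
Throughput = 40 / 1 Mbps
Throughput = 40 Mbps

40


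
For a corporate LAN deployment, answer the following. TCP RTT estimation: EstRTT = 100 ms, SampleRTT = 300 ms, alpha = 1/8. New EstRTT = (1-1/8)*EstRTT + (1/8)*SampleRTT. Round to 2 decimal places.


Given: EstRTT = 100 ms, SampleRTT = 300 ms, alpha = 1/8
New EstRTT = (1 - alpha) * EstRTT + alpha * SampleRTT
(7/8) * 100 = 87.5
(1/8) * 300 = 37.5
New EstRTT = 87.5 + 37.5 = 125 ms -> 125.00 ms (2 dp)

125.00


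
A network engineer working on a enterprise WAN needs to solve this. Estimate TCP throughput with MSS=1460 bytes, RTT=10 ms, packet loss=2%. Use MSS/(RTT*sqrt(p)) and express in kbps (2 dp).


Given: MSS = 1460 bytes, RTT = 10 ms, loss = 2%
RTT in seconds = 10 / 1000 = 0.01
Loss rate = 2% = 0.02
sqrt(loss) = sqrt(0.02) = 0.141421356237
Throughput (bytes/s) = 1460 / (0.01 * 0.141421356237) = 1032375.9005
Throughput (kbps) = 1032375.9005 * 8 / 1000 = 8259.007204 -> 8259.01 kbps (2 dp)

8259.01


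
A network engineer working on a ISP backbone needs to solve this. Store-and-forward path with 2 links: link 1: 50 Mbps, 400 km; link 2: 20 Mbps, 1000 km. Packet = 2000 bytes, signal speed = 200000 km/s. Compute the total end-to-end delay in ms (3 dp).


Packet = 2000 bytes = 16000 bits. Store-and-forward: sum (t_trans + t_prop) per link.
Link 1: t_trans = 16000/(50*10^6) s = 0.3200 ms; t_prop = 400/200000 s = 2.0000 ms; subtotal = 2.3200 ms
Link 2: t_trans = 16000/(20*10^6) s = 0.8000 ms; t_prop = 1000/200000 s = 5.0000 ms; subtotal = 5.8000 ms
End-to-end = 2.3200 + 5.8000 = 8.1200 ms -> 8.120 ms (3 dp)

8.120


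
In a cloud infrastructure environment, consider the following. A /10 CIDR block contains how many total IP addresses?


Given: CIDR prefix /10
Host bits = 32 - 10 = 22
Total addresses = 2^22 = 4194304

4194304


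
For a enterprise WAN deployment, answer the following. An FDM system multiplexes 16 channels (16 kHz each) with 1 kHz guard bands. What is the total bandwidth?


Given: 16 channels, 16 kHz each, guard = 1 kHz
Channel bandwidth = 16 * 16 = 256 kHz
Guard bands = 15 gaps * 1 kHz = 15 kHz
Total = 256 + 15 = 271 kHz

271


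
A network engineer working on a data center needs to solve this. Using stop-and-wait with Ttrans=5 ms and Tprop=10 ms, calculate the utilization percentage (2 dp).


Given: Ttrans = 5 ms, Tprop = 10 ms
RTT = 2 * Tprop = 2 * 10 = 20 ms
U = Ttrans / (Ttrans + RTT)
U = 5 / (5 + 20)
U = 5 / 25 = 0.2
U% = 20.00%

20.00


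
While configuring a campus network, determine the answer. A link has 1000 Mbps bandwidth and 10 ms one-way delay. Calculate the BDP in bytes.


Given: bandwidth = 1000 Mbps, delay = 10 ms
BDP in bits = 1000 * 10^6 * 10 / 1000
BDP in bits = 10000000
BDP in bytes = 10000000 / 8 = 1250000

1250000


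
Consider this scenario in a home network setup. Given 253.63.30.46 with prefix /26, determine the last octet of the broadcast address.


Given: IP = 253.63.30.46, prefix = /26
Host bits = 32 - 26 = 6
Network last octet = 46 AND mask = 0
Host part size = 2^6 - 1 = 63
Broadcast last octet = 0 OR 63 = 63

63


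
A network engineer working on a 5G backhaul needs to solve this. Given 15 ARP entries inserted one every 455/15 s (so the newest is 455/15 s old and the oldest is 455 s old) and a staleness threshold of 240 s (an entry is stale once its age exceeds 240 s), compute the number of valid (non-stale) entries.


Ages are k * 455/15 s for k = 1..15 (spacing = 30.3333 s).
Entry k is valid iff k * 455/15 <= 240 iff k <= 15 * 240 / 455 = 7.9121
n_valid = floor(7.9121) = 7
(n_stale = 15 - 7 = 8)

7


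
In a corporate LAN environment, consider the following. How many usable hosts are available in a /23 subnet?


Given: subnet mask /23
Host bits = 32 - 23 = 9
Total addresses = 2^9 = 512
Usable hosts = 512 - 2 (network + broadcast) = 510

510


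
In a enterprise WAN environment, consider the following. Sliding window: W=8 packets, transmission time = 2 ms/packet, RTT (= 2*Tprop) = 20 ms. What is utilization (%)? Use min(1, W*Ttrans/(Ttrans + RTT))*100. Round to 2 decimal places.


Given: W = 8, Ttrans = 2 ms, RTT = 20 ms (= 2 * Tprop, Tprop = 10 ms)
Cycle time = Ttrans + RTT = 2 + 20 = 22 ms (first packet sent until its ACK returns)
W * Ttrans = 8 * 2 = 16 ms of sending per cycle
W * Ttrans / (Ttrans + RTT) = 16 / 22 = 0.727273
U = min(1, 0.727273) = 0.727273
U% = 72.73%

72.73


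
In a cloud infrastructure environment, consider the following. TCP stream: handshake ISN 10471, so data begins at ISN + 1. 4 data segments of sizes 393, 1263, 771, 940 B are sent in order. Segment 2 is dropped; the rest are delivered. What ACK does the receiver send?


SYN uses sequence number 10471; first data byte = ISN + 1 = 10472.
Segment 1: SEQ = 10472, len = 393 B, covers [10472, 10864]
Segment 2: SEQ = 10865, len = 1263 B, covers [10865, 12127] [LOST]
Segment 3: SEQ = 12128, len = 771 B, covers [12128, 12898]
Segment 4: SEQ = 12899, len = 940 B, covers [12899, 13838]
In-order data received: bytes [10472, 10864] (segments 1..1).
Segment 2 missing -> gap begins at byte 10865; later segments buffered out of order.
Cumulative ACK = next expected in-order byte = 10472 + 393 = 10865

10865


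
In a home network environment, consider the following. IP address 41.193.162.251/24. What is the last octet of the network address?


Given: IP = 41.193.162.251, prefix = /24
Subnet mask = 255.255.255.0
Last octet of IP: 251
Last octet of mask: 0
Network last octet = 251 AND 0 = 0

0


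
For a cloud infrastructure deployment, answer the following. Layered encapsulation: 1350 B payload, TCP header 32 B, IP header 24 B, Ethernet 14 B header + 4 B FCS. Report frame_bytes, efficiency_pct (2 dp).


TCP segment = 1350 + 32 = 1382 B
IP packet = 1382 + 24 = 1406 B
Ethernet frame = 1406 + 14 + 4 = 1424 B
Efficiency = app / frame = 1350 / 1424 = 0.948034 = 94.8034% -> 94.80% (2 dp)

1424, 94.80


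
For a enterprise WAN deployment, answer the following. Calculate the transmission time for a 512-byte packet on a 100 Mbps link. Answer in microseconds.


Given: packet = 512 bytes, bandwidth = 100 Mbps
Packet in bits = 512 * 8 = 4096 bits
Bandwidth = 100 * 10^6 = 100000000 bps
Time = 4096 / 100000000 seconds
Time in us = 4096 * 10^6 / 100000000 = 40.96

40.96


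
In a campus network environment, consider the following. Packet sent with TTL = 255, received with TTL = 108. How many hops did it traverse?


Given: initial TTL = 255, received TTL = 108
Hops = initial TTL - received TTL
Hops = 255 - 108 = 147

147


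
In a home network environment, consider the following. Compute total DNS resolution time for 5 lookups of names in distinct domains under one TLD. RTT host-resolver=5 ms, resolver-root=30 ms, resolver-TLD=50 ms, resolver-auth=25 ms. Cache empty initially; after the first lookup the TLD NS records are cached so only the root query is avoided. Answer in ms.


Lookup 1 (cold cache): local + root + TLD + auth = 5 + 30 + 50 + 25 = 110 ms
Lookups 2..5 (TLD NS cached -> skip root; new domain -> still ask TLD and auth): local + TLD + auth = 5 + 50 + 25 = 80 ms each
Remaining 4 lookups: 4 * 80 = 320 ms
Total = 110 + 320 = 430 ms

430


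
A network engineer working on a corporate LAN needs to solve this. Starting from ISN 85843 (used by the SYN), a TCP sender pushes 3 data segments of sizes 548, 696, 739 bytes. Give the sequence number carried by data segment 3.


The SYN occupies sequence number ISN = 85843, so the first data byte is ISN + 1 = 85844.
SEQ of data segment i = (ISN + 1) + sum of payload sizes of segments 1..i-1.
Segment 1: SEQ = 85844, payload = 548 bytes
Segment 2: SEQ = 86392, payload = 696 bytes
Segment 3: SEQ = 87088, payload = 739 bytes
SEQ of segment 3 = 85844 + 548 + 696 = 87088

87088


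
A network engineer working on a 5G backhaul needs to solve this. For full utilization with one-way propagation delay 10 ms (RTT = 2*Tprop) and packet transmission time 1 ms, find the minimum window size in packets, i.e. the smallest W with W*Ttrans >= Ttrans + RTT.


Given: Ttrans = 1 ms, RTT = 20 ms (= 2 * Tprop, Tprop = 10 ms)
Time until first ACK returns = Ttrans + RTT = 1 + 20 = 21 ms
Need W * Ttrans >= Ttrans + RTT  ->  W >= (Ttrans + RTT) / Ttrans
(Ttrans + RTT) / Ttrans = 21 / 1 = 21
W_min = ceil(21) = 21

21


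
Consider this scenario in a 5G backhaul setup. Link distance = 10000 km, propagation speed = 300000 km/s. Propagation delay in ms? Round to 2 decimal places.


Given: distance = 10000 km, speed = 300000 km/s
Delay = distance / speed = 10000 / 300000 seconds
Delay in ms = 10000 * 1000 / 300000
Delay = 33.3333 ms
Rounded to 2 dp = 33.33 ms

33.33
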